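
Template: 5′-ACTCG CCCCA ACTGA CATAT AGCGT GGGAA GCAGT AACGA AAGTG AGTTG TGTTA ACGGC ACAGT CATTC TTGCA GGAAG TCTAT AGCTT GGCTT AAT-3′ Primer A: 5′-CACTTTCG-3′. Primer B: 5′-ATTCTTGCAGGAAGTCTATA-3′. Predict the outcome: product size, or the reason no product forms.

Primer A (CACTTTCG) has reverse complement CGAAAGTG, which matches the top strand at positions 38–45; primer A anneals to the top strand there with its 3' end pointing upstream toward position 38.
Primer B (ATTCTTGCAGGAAGTCTATA) matches the top strand directly at positions 67–86; it anneals to the bottom strand with its 3' end pointing downstream toward position 86.
The 3' ends diverge (primer A extends toward position 1, primer B toward position 98), so the primers never converge on a shared product.

No product — the primers' 3' ends point away from each other.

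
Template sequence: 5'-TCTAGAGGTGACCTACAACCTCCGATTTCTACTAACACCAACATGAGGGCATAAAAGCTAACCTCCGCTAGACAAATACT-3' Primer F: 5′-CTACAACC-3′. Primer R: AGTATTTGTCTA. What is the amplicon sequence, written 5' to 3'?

5'-CTACAACCTCCGATTTCTACTAACACCAACATGAGGGCATAAAAGCTAACCTCCGCTAGACAAATACT-3'

Scanning the template, CTACAACC occurs at positions 13–20; this primer anneals to the bottom strand there with its 3' end pointing downstream.
Taking the reverse complement of AGTATTTGTCTA gives TAGACAAATACT, found at positions 69–80 on the template; the primer anneals here to the top strand with its 3' end pointing upstream.
The product is the template from position 13 through 80 (68 bp).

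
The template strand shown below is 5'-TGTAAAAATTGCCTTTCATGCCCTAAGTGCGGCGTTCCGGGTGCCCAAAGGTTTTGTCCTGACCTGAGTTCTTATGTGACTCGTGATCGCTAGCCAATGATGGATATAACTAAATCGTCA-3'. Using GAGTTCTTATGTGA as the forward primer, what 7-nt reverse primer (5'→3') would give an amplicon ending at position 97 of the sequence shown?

The forward primer binds at positions 66–79; the product's 3' end on the top strand is position 97.
The reverse primer anneals to the top strand over positions 91–97, i.e. to TAGCCAA.
Its sequence written 5'→3' is the reverse complement: TTGGCTA.

5'-TTGGCTA-3'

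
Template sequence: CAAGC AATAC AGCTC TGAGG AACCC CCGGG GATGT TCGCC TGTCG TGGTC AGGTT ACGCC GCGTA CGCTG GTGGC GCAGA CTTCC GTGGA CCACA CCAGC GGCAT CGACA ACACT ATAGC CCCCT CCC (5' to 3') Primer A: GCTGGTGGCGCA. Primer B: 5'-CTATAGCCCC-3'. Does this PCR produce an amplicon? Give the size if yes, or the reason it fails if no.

Primer A (GCTGGTGGCGCA) matches the top strand at positions 67–78 (3' end points downstream).
Primer B (CTATAGCCCC) also matches the top strand directly, at positions 114–123 — its reverse complement GGGGCTATAG is not present.
Both primers anneal to the bottom strand with 3' ends pointing the same way, so neither can prime synthesis back toward the other.

No product — both primers anneal to the same strand and extend in the same direction.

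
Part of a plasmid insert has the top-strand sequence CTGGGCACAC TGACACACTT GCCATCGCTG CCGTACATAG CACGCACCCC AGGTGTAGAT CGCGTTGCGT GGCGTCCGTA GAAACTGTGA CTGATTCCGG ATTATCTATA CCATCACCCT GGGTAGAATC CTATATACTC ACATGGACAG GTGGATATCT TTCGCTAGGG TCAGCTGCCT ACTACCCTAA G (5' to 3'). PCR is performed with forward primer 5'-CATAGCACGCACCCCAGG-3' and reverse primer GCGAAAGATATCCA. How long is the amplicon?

The forward primer matches the template at positions 36–53.
Reverse complement of the reverse primer: TGGATATCTTTCGC. This occurs on the top strand at positions 152–165.
The product runs from position 36 to position 165, so its length is 165 − 36 + 1 = 130 bp.

130 bp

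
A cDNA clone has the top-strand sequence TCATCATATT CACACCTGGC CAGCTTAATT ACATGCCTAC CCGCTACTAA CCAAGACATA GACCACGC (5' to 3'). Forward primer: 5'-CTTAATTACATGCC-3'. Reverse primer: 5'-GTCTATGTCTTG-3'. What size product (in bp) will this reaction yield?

Scanning the template, CTTAATTACATGCC occurs at positions 24–37; this primer anneals to the bottom strand there with its 3' end pointing downstream.
The reverse primer's reverse complement is CAAGACATAGAC, which matches the template at positions 52–63.
The product runs from position 24 to position 63, so its length is 63 − 24 + 1 = 40 bp.

40 bp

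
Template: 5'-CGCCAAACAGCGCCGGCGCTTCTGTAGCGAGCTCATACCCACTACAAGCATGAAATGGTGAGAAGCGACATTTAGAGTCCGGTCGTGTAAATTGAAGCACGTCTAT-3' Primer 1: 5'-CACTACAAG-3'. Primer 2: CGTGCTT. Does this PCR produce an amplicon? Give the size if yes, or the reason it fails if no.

Yes — a 62 bp product.

Primer 1 (CACTACAAG) matches the top strand at positions 40–48; it acts as a forward primer.
Primer 2's reverse complement is AAGCACG, matching the top strand at positions 95–101; it acts as a reverse primer.
The 3' ends face each other across positions 40–101, giving a 62 bp product.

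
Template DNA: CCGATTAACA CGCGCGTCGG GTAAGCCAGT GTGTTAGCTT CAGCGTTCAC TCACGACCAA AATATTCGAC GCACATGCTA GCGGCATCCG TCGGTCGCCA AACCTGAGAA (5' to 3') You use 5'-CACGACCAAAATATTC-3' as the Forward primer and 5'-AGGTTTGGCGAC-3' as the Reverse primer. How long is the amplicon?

Forward primer CACGACCAAAATATTC is found on the top strand at positions 52–67.
Taking the reverse complement of AGGTTTGGCGAC gives GTCGCCAAACCT, found at positions 94–105 on the template; the primer anneals here to the top strand with its 3' end pointing upstream.
Amplicon spans positions 52–105: 54 bp.

54 bp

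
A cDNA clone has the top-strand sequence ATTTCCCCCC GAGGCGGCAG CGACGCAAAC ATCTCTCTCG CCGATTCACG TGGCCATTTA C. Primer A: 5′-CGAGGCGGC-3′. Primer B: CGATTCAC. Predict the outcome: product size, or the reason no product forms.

Primer A (CGAGGCGGC) matches the top strand at positions 10–18 (3' end points downstream).
Primer B (CGATTCAC) also matches the top strand directly, at positions 42–49 — its reverse complement GTGAATCG is not present.
Both primers anneal to the bottom strand with 3' ends pointing the same way, so neither can prime synthesis back toward the other.

No product — both primers anneal to the same strand and extend in the same direction.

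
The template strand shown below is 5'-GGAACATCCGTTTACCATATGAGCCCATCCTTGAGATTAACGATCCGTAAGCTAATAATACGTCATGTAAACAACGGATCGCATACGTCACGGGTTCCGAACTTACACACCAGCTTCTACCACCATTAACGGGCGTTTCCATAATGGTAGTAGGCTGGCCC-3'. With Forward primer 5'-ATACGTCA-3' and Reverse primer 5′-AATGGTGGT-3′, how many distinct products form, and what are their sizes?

The forward primer ATACGTCA matches the top strand at positions 58–65, 83–90.
The reverse primer's reverse complement is ACCACCATT, matching at positions 119–127.
Each forward site pairs with the reverse site to give a product ending at position 127: sizes 70, 45 bp.

Two products: 70 bp, 45 bp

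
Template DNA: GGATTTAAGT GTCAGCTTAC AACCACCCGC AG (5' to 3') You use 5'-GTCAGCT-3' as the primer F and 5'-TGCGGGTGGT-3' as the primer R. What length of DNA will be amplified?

Scanning the template, GTCAGCT occurs at positions 11–17; this primer anneals to the bottom strand there with its 3' end pointing downstream.
Taking the reverse complement of TGCGGGTGGT gives ACCACCCGCA, found at positions 22–31 on the template; the primer anneals here to the top strand with its 3' end pointing upstream.
The product runs from position 11 to position 31, so its length is 31 − 11 + 1 = 21 bp.

21 bp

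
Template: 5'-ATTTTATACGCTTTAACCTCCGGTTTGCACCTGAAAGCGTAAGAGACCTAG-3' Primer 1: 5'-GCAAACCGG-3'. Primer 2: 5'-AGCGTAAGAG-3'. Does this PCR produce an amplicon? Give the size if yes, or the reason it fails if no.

Primer 1 (GCAAACCGG) has reverse complement CCGGTTTGC, which matches the top strand at positions 20–28; primer 1 anneals to the top strand there with its 3' end pointing upstream toward position 20.
Primer 2 (AGCGTAAGAG) matches the top strand directly at positions 36–45; it anneals to the bottom strand with its 3' end pointing downstream toward position 45.
The 3' ends diverge (primer 1 extends toward position 1, primer 2 toward position 51), so the primers never converge on a shared product.

No product — the primers' 3' ends point away from each other.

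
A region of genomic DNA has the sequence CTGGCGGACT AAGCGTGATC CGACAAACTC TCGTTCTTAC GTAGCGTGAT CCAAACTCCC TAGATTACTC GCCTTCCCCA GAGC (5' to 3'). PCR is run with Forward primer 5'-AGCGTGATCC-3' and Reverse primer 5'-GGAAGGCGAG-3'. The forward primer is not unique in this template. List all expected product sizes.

66 bp, 35 bp

The forward primer AGCGTGATCC matches the top strand at positions 12–21, 43–52.
The reverse primer's reverse complement is CTCGCCTTCC, matching at positions 68–77.
Each forward site pairs with the reverse site to give a product ending at position 77: sizes 66, 35 bp.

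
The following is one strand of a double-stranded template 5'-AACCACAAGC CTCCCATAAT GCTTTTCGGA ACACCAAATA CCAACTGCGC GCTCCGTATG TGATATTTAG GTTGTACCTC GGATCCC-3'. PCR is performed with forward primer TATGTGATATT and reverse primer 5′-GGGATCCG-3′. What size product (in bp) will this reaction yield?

Scanning the template, TATGTGATATT occurs at positions 57–67; this primer anneals to the bottom strand there with its 3' end pointing downstream.
The reverse primer's reverse complement is CGGATCCC, which matches the template at positions 80–87.
Amplicon spans positions 57–87: 31 bp.

31 bp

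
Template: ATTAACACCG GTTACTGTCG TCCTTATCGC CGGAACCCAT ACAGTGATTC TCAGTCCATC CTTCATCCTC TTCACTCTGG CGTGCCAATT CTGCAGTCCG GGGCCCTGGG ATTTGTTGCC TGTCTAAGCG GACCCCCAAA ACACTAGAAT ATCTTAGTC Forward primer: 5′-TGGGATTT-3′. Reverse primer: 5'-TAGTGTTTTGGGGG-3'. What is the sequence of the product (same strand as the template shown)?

5'-TGGGATTTGTTGCCTGTCTAAGCGGACCCCCAAAACACTA-3'

Scanning the template, TGGGATTT occurs at positions 107–114; this primer anneals to the bottom strand there with its 3' end pointing downstream.
Reverse complement of the reverse primer: CCCCCAAAACACTA. This occurs on the top strand at positions 133–146.
The product is the template from position 107 through 146 (40 bp).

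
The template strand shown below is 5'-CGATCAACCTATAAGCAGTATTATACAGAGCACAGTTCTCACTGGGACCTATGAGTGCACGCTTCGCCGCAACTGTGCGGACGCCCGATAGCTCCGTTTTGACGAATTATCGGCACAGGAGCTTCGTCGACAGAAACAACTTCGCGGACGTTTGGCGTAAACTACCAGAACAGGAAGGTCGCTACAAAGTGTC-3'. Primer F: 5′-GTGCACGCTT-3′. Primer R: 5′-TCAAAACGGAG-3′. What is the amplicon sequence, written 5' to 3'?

Scanning the template, GTGCACGCTT occurs at positions 55–64; this primer anneals to the bottom strand there with its 3' end pointing downstream.
The reverse primer's reverse complement is CTCCGTTTTGA, which matches the template at positions 92–102.
The product is the template from position 55 through 102 (48 bp).

5'-GTGCACGCTTCGCCGCAACTGTGCGGACGCCCGATAGCTCCGTTTTGA-3'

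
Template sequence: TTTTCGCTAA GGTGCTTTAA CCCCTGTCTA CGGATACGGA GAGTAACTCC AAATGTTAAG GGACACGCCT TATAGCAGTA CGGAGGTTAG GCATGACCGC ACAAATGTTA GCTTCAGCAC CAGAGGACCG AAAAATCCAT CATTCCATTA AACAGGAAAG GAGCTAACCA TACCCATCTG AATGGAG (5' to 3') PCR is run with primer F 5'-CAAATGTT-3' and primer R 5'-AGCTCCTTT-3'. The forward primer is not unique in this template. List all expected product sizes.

The forward primer CAAATGTT matches the top strand at positions 50–57, 102–109.
The reverse primer's reverse complement is AAAGGAGCT, matching at positions 157–165.
Each forward site pairs with the reverse site to give a product ending at position 165: sizes 116, 64 bp.

116 bp, 64 bp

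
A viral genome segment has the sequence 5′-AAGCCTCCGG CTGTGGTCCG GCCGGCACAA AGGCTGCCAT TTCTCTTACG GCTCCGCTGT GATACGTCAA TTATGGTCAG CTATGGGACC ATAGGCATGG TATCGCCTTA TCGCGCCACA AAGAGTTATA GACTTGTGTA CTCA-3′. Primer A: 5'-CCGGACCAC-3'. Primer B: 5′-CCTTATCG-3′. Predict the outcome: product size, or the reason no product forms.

No product — the primers' 3' ends point away from each other.

Primer A (CCGGACCAC) has reverse complement GTGGTCCGG, which matches the top strand at positions 13–21; primer A anneals to the top strand there with its 3' end pointing upstream toward position 13.
Primer B (CCTTATCG) matches the top strand directly at positions 106–113; it anneals to the bottom strand with its 3' end pointing downstream toward position 113.
The 3' ends diverge (primer A extends toward position 1, primer B toward position 144), so the primers never converge on a shared product.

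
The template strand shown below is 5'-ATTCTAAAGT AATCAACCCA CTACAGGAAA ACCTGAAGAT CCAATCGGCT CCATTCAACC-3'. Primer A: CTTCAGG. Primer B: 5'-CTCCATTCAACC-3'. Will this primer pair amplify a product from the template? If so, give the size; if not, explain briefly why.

Primer A (CTTCAGG) has reverse complement CCTGAAG, which matches the top strand at positions 32–38; primer A anneals to the top strand there with its 3' end pointing upstream toward position 32.
Primer B (CTCCATTCAACC) matches the top strand directly at positions 49–60; it anneals to the bottom strand with its 3' end pointing downstream toward position 60.
The 3' ends diverge (primer A extends toward position 1, primer B toward position 60), so the primers never converge on a shared product.

No product — the primers' 3' ends point away from each other.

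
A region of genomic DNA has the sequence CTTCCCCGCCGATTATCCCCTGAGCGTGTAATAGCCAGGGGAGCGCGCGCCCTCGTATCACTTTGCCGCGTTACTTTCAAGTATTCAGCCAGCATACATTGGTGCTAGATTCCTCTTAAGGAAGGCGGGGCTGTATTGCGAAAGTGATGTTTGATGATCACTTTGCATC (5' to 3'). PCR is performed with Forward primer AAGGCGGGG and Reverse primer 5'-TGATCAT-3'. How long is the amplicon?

39 bp

The forward primer matches the template at positions 122–130.
The reverse primer's reverse complement is ATGATCA, which matches the template at positions 154–160.
Product length = (reverse-primer end) − (forward-primer start) + 1 = 160 − 122 + 1 = 39 bp.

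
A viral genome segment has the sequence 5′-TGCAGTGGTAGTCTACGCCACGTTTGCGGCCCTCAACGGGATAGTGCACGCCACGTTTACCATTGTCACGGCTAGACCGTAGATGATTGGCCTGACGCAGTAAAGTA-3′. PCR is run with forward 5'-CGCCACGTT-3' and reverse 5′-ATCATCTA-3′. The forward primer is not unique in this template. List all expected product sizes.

The forward primer CGCCACGTT matches the top strand at positions 16–24, 49–57.
The reverse primer's reverse complement is TAGATGAT, matching at positions 80–87.
Each forward site pairs with the reverse site to give a product ending at position 87: sizes 72, 39 bp.

72 bp, 39 bp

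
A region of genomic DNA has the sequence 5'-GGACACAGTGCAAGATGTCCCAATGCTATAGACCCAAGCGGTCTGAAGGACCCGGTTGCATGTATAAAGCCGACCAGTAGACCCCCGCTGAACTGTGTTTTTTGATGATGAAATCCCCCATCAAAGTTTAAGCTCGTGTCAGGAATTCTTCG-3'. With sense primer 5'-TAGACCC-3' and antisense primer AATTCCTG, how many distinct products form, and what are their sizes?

The forward primer TAGACCC matches the top strand at positions 29–35, 78–84.
The reverse primer's reverse complement is CAGGAATT, matching at positions 140–147.
Each forward site pairs with the reverse site to give a product ending at position 147: sizes 119, 70 bp.

Two products: 119 bp, 70 bp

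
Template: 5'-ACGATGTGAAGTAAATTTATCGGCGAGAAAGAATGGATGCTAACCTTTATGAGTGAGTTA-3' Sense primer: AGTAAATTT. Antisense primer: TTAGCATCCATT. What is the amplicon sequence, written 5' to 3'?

5'-AGTAAATTTATCGGCGAGAAAGAATGGATGCTAA-3'

Scanning the template, AGTAAATTT occurs at positions 10–18; this primer anneals to the bottom strand there with its 3' end pointing downstream.
Reverse complement of the reverse primer: AATGGATGCTAA. This occurs on the top strand at positions 32–43.
The product is the template from position 10 through 43 (34 bp).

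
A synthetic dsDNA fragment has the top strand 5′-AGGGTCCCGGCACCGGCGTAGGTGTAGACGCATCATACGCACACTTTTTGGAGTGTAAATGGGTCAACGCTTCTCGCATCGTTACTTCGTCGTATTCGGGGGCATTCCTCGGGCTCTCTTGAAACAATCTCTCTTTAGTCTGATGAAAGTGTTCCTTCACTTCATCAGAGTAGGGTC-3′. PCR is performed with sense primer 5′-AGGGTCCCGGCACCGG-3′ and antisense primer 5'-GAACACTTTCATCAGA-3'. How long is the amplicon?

154 bp

Scanning the template, AGGGTCCCGGCACCGG occurs at positions 1–16; this primer anneals to the bottom strand there with its 3' end pointing downstream.
Taking the reverse complement of GAACACTTTCATCAGA gives TCTGATGAAAGTGTTC, found at positions 139–154 on the template; the primer anneals here to the top strand with its 3' end pointing upstream.
Amplicon spans positions 1–154: 154 bp.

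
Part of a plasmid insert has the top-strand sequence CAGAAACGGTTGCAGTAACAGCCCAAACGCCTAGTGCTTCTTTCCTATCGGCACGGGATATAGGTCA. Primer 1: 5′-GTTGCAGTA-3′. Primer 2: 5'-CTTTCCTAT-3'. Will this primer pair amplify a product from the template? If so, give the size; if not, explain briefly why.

Primer 1 (GTTGCAGTA) matches the top strand at positions 9–17 (3' end points downstream).
Primer 2 (CTTTCCTAT) also matches the top strand directly, at positions 40–48 — its reverse complement ATAGGAAAG is not present.
Both primers anneal to the bottom strand with 3' ends pointing the same way, so neither can prime synthesis back toward the other.

No product — both primers anneal to the same strand and extend in the same direction.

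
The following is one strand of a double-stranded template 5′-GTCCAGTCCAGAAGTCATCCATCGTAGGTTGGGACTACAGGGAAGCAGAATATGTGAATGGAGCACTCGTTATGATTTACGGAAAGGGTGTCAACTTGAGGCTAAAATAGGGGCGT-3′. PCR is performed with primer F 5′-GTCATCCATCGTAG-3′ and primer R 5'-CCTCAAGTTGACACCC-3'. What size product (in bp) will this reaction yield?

88 bp

Scanning the template, GTCATCCATCGTAG occurs at positions 14–27; this primer anneals to the bottom strand there with its 3' end pointing downstream.
Reverse complement of the reverse primer: GGGTGTCAACTTGAGG. This occurs on the top strand at positions 86–101.
Product length = (reverse-primer end) − (forward-primer start) + 1 = 101 − 14 + 1 = 88 bp.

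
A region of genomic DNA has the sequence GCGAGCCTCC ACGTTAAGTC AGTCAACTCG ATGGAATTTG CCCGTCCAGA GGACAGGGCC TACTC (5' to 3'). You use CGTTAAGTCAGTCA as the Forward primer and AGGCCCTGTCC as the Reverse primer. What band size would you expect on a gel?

Scanning the template, CGTTAAGTCAGTCA occurs at positions 12–25; this primer anneals to the bottom strand there with its 3' end pointing downstream.
Taking the reverse complement of AGGCCCTGTCC gives GGACAGGGCCT, found at positions 51–61 on the template; the primer anneals here to the top strand with its 3' end pointing upstream.
The product runs from position 12 to position 61, so its length is 61 − 12 + 1 = 50 bp.

50 bp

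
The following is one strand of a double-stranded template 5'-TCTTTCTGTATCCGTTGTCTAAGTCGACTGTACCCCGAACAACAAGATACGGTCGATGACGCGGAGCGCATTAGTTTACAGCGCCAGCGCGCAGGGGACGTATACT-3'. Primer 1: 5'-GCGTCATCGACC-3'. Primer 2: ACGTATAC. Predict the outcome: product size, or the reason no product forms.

No product — the primers' 3' ends point away from each other.

Primer 1 (GCGTCATCGACC) has reverse complement GGTCGATGACGC, which matches the top strand at positions 51–62; primer 1 anneals to the top strand there with its 3' end pointing upstream toward position 51.
Primer 2 (ACGTATAC) matches the top strand directly at positions 98–105; it anneals to the bottom strand with its 3' end pointing downstream toward position 105.
The 3' ends diverge (primer 1 extends toward position 1, primer 2 toward position 106), so the primers never converge on a shared product.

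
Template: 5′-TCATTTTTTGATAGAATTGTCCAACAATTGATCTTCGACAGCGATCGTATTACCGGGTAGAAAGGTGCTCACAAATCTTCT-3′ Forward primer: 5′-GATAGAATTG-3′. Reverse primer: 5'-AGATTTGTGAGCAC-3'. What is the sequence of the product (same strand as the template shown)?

5'-GATAGAATTGTCCAACAATTGATCTTCGACAGCGATCGTATTACCGGGTAGAAAGGTGCTCACAAATCT-3'

The forward primer matches the template at positions 10–19.
Taking the reverse complement of AGATTTGTGAGCAC gives GTGCTCACAAATCT, found at positions 65–78 on the template; the primer anneals here to the top strand with its 3' end pointing upstream.
The product is the template from position 10 through 78 (69 bp).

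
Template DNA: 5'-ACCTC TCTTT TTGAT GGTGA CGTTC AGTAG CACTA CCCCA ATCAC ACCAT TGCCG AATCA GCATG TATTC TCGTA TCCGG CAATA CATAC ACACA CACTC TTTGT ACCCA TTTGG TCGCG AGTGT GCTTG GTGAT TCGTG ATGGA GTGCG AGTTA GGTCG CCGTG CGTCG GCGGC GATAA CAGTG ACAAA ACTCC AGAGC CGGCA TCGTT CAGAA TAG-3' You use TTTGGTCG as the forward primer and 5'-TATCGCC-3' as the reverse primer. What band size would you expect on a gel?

The forward primer matches the template at positions 111–118.
Reverse complement of the reverse primer: GGCGATA. This occurs on the top strand at positions 173–179.
The product runs from position 111 to position 179, so its length is 179 − 111 + 1 = 69 bp.

69 bp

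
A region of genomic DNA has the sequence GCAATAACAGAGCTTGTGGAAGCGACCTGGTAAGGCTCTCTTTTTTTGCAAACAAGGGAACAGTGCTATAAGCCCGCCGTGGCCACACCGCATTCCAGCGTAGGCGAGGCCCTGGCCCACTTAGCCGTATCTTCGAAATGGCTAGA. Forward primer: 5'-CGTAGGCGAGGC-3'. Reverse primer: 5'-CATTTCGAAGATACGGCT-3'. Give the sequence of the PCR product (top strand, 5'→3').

5'-CGTAGGCGAGGCCCTGGCCCACTTAGCCGTATCTTCGAAATG-3'

The forward primer matches the template at positions 99–110.
Taking the reverse complement of CATTTCGAAGATACGGCT gives AGCCGTATCTTCGAAATG, found at positions 123–140 on the template; the primer anneals here to the top strand with its 3' end pointing upstream.
The product is the template from position 99 through 140 (42 bp).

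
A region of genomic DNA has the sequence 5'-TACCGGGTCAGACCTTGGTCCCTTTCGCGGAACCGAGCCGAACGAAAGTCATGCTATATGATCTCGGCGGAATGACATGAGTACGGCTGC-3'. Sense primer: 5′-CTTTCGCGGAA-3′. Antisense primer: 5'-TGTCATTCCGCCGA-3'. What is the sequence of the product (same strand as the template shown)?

Forward primer CTTTCGCGGAA is found on the top strand at positions 22–32.
Reverse complement of the reverse primer: TCGGCGGAATGACA. This occurs on the top strand at positions 64–77.
The product is the template from position 22 through 77 (56 bp).

5'-CTTTCGCGGAACCGAGCCGAACGAAAGTCATGCTATATGATCTCGGCGGAATGACA-3'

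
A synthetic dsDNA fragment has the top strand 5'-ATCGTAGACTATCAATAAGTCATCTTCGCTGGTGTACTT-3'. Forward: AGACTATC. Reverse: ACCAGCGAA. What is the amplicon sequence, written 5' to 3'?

Forward primer AGACTATC is found on the top strand at positions 6–13.
Reverse complement of the reverse primer: TTCGCTGGT. This occurs on the top strand at positions 25–33.
The product is the template from position 6 through 33 (28 bp).

5'-AGACTATCAATAAGTCATCTTCGCTGGT-3'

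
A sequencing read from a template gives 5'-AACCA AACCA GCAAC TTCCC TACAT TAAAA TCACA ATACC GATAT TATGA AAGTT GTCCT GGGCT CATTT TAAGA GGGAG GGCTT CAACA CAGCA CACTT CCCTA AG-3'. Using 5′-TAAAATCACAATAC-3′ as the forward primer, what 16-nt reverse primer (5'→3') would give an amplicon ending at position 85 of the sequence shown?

The forward primer binds at positions 26–39; the product's 3' end on the top strand is position 85.
The reverse primer anneals to the top strand over positions 70–85, i.e. to TTAAGAGGGAGGGCTT.
Its sequence written 5'→3' is the reverse complement: AAGCCCTCCCTCTTAA.

5'-AAGCCCTCCCTCTTAA-3'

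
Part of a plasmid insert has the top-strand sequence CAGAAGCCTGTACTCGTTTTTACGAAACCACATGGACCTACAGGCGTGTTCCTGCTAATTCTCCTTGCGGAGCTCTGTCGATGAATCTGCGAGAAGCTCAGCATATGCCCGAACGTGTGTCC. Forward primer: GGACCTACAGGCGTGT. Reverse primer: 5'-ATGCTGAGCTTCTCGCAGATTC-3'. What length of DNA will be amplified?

Scanning the template, GGACCTACAGGCGTGT occurs at positions 34–49; this primer anneals to the bottom strand there with its 3' end pointing downstream.
Reverse complement of the reverse primer: GAATCTGCGAGAAGCTCAGCAT. This occurs on the top strand at positions 83–104.
The product runs from position 34 to position 104, so its length is 104 − 34 + 1 = 71 bp.

71 bp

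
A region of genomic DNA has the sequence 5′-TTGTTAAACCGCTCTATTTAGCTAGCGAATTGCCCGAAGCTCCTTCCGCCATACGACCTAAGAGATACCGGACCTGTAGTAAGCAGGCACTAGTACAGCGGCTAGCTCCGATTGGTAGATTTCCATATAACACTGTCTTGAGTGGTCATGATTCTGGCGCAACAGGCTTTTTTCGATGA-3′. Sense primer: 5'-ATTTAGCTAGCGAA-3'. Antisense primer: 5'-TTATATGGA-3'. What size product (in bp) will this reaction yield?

115 bp

Scanning the template, ATTTAGCTAGCGAA occurs at positions 16–29; this primer anneals to the bottom strand there with its 3' end pointing downstream.
Reverse complement of the reverse primer: TCCATATAA. This occurs on the top strand at positions 122–130.
The product runs from position 16 to position 130, so its length is 130 − 16 + 1 = 115 bp.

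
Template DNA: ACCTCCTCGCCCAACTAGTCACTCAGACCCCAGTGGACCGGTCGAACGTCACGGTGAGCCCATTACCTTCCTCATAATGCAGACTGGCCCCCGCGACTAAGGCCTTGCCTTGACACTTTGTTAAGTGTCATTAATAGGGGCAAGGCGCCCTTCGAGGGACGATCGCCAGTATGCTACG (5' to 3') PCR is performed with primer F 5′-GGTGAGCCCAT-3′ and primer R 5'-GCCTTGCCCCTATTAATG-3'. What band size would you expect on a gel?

94 bp

The forward primer matches the template at positions 53–63.
Taking the reverse complement of GCCTTGCCCCTATTAATG gives CATTAATAGGGGCAAGGC, found at positions 129–146 on the template; the primer anneals here to the top strand with its 3' end pointing upstream.
Amplicon spans positions 53–146: 94 bp.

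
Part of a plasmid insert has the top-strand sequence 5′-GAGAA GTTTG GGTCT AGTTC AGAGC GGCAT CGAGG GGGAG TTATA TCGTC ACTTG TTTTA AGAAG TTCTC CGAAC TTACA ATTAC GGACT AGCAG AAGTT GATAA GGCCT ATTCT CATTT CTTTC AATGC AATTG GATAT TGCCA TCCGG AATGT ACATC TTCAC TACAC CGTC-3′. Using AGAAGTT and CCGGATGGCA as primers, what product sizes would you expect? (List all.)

149 bp, 90 bp, 57 bp

The forward primer AGAAGTT matches the top strand at positions 2–8, 61–67, 94–100.
The reverse primer's reverse complement is TGCCATCCGG, matching at positions 141–150.
Each forward site pairs with the reverse site to give a product ending at position 150: sizes 149, 90, 57 bp.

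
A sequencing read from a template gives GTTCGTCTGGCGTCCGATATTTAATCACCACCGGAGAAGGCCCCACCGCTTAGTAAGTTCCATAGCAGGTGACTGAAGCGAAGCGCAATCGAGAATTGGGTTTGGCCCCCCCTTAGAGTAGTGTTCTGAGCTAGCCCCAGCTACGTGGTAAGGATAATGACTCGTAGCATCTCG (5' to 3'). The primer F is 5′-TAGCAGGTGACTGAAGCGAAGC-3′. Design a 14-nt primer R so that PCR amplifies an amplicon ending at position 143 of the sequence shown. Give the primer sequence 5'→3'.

The forward primer binds at positions 63–84; the product's 3' end on the top strand is position 143.
The reverse primer anneals to the top strand over positions 130–143, i.e. to GCTAGCCCCAGCTA.
Its sequence written 5'→3' is the reverse complement: TAGCTGGGGCTAGC.

5'-TAGCTGGGGCTAGC-3'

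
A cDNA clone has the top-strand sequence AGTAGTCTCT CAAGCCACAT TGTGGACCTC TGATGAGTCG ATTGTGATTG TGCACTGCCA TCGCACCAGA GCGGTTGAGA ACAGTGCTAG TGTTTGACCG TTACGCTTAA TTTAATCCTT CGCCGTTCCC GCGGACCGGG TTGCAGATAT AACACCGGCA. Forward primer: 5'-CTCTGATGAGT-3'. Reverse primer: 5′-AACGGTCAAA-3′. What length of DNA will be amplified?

75 bp

The forward primer matches the template at positions 28–38.
Taking the reverse complement of AACGGTCAAA gives TTTGACCGTT, found at positions 93–102 on the template; the primer anneals here to the top strand with its 3' end pointing upstream.
Amplicon spans positions 28–102: 75 bp.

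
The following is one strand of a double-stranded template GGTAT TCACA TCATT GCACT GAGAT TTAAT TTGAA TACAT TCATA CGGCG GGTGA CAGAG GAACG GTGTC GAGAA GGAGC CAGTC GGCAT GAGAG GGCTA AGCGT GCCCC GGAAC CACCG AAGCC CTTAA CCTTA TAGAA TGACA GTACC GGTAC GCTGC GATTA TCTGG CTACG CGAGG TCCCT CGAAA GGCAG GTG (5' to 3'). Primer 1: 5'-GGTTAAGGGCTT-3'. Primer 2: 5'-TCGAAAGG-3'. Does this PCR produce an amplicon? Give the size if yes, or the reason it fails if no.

Primer 1 (GGTTAAGGGCTT) has reverse complement AAGCCCTTAACC, which matches the top strand at positions 121–132; primer 1 anneals to the top strand there with its 3' end pointing upstream toward position 121.
Primer 2 (TCGAAAGG) matches the top strand directly at positions 185–192; it anneals to the bottom strand with its 3' end pointing downstream toward position 192.
The 3' ends diverge (primer 1 extends toward position 1, primer 2 toward position 198), so the primers never converge on a shared product.

No product — the primers' 3' ends point away from each other.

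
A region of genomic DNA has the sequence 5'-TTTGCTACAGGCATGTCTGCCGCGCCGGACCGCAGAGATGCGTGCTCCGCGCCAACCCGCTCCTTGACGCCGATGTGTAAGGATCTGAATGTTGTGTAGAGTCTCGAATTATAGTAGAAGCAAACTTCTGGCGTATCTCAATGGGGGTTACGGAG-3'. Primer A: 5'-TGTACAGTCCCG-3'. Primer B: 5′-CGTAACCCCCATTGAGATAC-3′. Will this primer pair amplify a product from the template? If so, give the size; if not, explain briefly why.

Primer A (TGTACAGTCCCG) does not match the top strand, and its reverse complement CGGGACTGTACA does not match either.
With no annealing site for primer A, no amplification occurs.

No product — primer A has no binding site in the template.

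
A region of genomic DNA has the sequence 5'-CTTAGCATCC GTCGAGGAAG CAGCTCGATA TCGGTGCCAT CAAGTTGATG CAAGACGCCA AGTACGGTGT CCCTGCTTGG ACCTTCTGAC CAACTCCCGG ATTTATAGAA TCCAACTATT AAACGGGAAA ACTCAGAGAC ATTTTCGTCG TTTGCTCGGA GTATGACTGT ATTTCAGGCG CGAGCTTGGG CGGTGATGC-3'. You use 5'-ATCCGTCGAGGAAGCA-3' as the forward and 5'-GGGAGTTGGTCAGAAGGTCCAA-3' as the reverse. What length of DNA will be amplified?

The forward primer matches the template at positions 7–22.
The reverse primer's reverse complement is TTGGACCTTCTGACCAACTCCC, which matches the template at positions 77–98.
Amplicon spans positions 7–98: 92 bp.

92 bp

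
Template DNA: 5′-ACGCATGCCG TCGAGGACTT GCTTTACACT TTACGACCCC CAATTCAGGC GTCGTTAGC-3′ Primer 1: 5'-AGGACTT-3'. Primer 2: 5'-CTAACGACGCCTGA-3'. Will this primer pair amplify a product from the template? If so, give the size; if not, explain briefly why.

Primer 1 (AGGACTT) matches the top strand at positions 14–20; it acts as a forward primer.
Primer 2's reverse complement is TCAGGCGTCGTTAG, matching the top strand at positions 45–58; it acts as a reverse primer.
The 3' ends face each other across positions 14–58, giving a 45 bp product.

Yes — a 45 bp product.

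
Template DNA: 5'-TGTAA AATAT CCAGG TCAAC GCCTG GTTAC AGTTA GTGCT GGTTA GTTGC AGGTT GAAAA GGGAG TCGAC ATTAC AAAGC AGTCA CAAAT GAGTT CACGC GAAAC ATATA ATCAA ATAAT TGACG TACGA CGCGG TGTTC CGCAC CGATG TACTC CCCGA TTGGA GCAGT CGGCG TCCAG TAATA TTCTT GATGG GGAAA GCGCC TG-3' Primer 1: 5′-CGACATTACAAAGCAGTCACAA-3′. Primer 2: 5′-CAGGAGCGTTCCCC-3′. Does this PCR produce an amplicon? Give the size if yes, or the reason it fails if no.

Primer 2 (CAGGAGCGTTCCCC) does not match the top strand, and its reverse complement GGGGAACGCTCCTG does not match either.
With no annealing site for primer 2, no amplification occurs.

No product — primer 2 has no binding site in the template.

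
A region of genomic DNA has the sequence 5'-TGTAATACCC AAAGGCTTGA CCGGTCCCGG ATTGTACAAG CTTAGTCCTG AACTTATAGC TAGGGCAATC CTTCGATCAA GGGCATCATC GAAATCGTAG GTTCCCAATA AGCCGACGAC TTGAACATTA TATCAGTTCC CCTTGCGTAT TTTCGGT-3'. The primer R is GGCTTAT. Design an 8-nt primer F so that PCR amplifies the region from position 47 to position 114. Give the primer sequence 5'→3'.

5'-CCTGAACT-3'

The reverse primer's reverse complement ATAAGCC matches the template at positions 108–114; the product starts at position 47.
The forward primer is identical to the top strand over positions 47–54: CCTGAACT.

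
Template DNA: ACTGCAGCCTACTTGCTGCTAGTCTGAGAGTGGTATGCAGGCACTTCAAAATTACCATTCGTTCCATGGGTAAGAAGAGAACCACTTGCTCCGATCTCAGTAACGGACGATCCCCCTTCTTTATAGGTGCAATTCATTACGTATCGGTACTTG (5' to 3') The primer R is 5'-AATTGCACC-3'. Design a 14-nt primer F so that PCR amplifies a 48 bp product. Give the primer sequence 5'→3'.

5'-TGCTCCGATCTCAG-3'

The reverse primer's reverse complement GGTGCAATT matches the template at positions 126–134, so the product ends at position 134.
A 48 bp product then starts at position 134 − 48 + 1 = 87.
The forward primer is identical to the top strand there: TGCTCCGATCTCAG.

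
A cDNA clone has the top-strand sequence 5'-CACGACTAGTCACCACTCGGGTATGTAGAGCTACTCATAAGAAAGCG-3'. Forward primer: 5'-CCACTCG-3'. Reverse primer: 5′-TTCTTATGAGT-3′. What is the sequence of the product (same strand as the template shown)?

The forward primer matches the template at positions 13–19.
Reverse complement of the reverse primer: ACTCATAAGAA. This occurs on the top strand at positions 33–43.
The product is the template from position 13 through 43 (31 bp).

5'-CCACTCGGGTATGTAGAGCTACTCATAAGAA-3'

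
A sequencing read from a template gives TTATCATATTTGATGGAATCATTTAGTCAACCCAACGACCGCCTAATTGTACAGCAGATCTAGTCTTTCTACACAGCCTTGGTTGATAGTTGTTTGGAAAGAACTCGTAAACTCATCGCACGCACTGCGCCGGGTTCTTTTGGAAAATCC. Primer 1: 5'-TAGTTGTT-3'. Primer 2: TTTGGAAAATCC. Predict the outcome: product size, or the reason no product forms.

No product — both primers anneal to the same strand and extend in the same direction.

Primer 1 (TAGTTGTT) matches the top strand at positions 87–94 (3' end points downstream).
Primer 2 (TTTGGAAAATCC) also matches the top strand directly, at positions 139–150 — its reverse complement GGATTTTCCAAA is not present.
Both primers anneal to the bottom strand with 3' ends pointing the same way, so neither can prime synthesis back toward the other.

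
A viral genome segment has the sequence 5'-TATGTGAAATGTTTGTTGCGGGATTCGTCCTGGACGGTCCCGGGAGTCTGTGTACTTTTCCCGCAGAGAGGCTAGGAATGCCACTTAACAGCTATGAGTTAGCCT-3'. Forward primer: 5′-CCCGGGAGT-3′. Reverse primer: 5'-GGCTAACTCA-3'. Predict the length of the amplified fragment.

66 bp

Scanning the template, CCCGGGAGT occurs at positions 39–47; this primer anneals to the bottom strand there with its 3' end pointing downstream.
Taking the reverse complement of GGCTAACTCA gives TGAGTTAGCC, found at positions 95–104 on the template; the primer anneals here to the top strand with its 3' end pointing upstream.
Product length = (reverse-primer end) − (forward-primer start) + 1 = 104 − 39 + 1 = 66 bp.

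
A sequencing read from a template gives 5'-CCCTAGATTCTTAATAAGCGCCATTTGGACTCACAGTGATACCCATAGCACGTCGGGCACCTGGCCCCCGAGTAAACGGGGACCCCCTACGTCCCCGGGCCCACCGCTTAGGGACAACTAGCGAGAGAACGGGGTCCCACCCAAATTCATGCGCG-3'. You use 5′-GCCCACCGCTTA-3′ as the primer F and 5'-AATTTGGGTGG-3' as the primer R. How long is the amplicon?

49 bp

Forward primer GCCCACCGCTTA is found on the top strand at positions 99–110.
Reverse complement of the reverse primer: CCACCCAAATT. This occurs on the top strand at positions 137–147.
The product runs from position 99 to position 147, so its length is 147 − 99 + 1 = 49 bp.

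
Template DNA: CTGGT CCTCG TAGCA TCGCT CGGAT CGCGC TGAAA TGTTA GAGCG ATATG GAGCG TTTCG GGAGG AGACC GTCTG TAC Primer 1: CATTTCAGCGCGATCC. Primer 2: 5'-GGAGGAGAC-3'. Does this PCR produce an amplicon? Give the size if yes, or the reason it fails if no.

Primer 1 (CATTTCAGCGCGATCC) has reverse complement GGATCGCGCTGAAATG, which matches the top strand at positions 22–37; primer 1 anneals to the top strand there with its 3' end pointing upstream toward position 22.
Primer 2 (GGAGGAGAC) matches the top strand directly at positions 61–69; it anneals to the bottom strand with its 3' end pointing downstream toward position 69.
The 3' ends diverge (primer 1 extends toward position 1, primer 2 toward position 78), so the primers never converge on a shared product.

No product — the primers' 3' ends point away from each other.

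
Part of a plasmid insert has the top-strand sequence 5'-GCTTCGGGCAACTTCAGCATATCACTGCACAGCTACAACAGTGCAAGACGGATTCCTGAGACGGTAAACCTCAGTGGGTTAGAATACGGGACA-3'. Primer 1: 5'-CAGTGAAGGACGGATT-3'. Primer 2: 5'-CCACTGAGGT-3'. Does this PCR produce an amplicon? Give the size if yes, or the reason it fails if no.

No product — primer 1 has no binding site in the template.

Primer 1 (CAGTGAAGGACGGATT) does not match the top strand, and its reverse complement AATCCGTCCTTCACTG does not match either.
With no annealing site for primer 1, no amplification occurs.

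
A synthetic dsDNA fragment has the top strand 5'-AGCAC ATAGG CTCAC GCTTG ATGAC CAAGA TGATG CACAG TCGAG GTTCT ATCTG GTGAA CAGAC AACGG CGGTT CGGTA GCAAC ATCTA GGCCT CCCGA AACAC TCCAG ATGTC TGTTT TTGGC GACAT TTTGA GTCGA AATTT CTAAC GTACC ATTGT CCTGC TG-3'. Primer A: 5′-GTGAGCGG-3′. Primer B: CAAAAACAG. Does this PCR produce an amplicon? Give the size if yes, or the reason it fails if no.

No product — primer A has no binding site in the template.

Primer A (GTGAGCGG) does not match the top strand, and its reverse complement CCGCTCAC does not match either.
With no annealing site for primer A, no amplification occurs.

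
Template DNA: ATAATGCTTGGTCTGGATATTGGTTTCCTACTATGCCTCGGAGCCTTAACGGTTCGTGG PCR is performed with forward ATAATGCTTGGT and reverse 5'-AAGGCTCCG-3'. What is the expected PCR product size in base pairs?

Scanning the template, ATAATGCTTGGT occurs at positions 1–12; this primer anneals to the bottom strand there with its 3' end pointing downstream.
The reverse primer's reverse complement is CGGAGCCTT, which matches the template at positions 39–47.
Amplicon spans positions 1–47: 47 bp.

47 bp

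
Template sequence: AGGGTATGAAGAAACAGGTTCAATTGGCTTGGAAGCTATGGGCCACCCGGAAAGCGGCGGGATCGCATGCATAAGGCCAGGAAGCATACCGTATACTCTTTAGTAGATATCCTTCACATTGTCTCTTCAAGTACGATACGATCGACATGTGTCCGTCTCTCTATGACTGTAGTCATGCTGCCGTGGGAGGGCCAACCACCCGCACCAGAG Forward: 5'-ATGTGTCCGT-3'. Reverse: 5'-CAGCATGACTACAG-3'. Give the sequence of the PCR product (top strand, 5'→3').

Scanning the template, ATGTGTCCGT occurs at positions 147–156; this primer anneals to the bottom strand there with its 3' end pointing downstream.
Reverse complement of the reverse primer: CTGTAGTCATGCTG. This occurs on the top strand at positions 167–180.
The product is the template from position 147 through 180 (34 bp).

5'-ATGTGTCCGTCTCTCTATGACTGTAGTCATGCTG-3'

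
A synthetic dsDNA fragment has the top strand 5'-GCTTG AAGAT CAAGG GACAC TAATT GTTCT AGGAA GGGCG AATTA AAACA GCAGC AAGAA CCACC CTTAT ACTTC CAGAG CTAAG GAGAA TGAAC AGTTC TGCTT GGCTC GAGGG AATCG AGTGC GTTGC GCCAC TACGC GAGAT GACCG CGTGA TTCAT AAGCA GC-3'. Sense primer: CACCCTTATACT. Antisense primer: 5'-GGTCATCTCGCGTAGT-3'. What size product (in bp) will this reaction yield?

88 bp

Forward primer CACCCTTATACT is found on the top strand at positions 62–73.
The reverse primer's reverse complement is ACTACGCGAGATGACC, which matches the template at positions 134–149.
Amplicon spans positions 62–149: 88 bp.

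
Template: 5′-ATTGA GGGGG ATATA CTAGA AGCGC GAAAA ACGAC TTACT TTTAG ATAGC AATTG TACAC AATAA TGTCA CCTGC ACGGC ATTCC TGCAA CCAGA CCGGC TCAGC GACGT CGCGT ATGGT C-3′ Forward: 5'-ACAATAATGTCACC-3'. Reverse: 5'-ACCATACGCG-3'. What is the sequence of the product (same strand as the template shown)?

Forward primer ACAATAATGTCACC is found on the top strand at positions 59–72.
Taking the reverse complement of ACCATACGCG gives CGCGTATGGT, found at positions 111–120 on the template; the primer anneals here to the top strand with its 3' end pointing upstream.
The product is the template from position 59 through 120 (62 bp).

5'-ACAATAATGTCACCTGCACGGCATTCCTGCAACCAGACCGGCTCAGCGACGTCGCGTATGGT-3'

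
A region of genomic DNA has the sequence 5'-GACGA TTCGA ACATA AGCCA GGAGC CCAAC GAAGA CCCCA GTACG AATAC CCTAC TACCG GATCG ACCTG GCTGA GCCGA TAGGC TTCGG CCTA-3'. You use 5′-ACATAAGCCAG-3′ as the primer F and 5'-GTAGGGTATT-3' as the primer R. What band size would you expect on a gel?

45 bp

Forward primer ACATAAGCCAG is found on the top strand at positions 11–21.
Taking the reverse complement of GTAGGGTATT gives AATACCCTAC, found at positions 46–55 on the template; the primer anneals here to the top strand with its 3' end pointing upstream.
Product length = (reverse-primer end) − (forward-primer start) + 1 = 55 − 11 + 1 = 45 bp.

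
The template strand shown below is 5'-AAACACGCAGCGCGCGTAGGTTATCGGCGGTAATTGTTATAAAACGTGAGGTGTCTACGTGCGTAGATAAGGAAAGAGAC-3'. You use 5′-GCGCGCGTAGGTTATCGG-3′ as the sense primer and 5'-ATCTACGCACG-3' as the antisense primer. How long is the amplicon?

Scanning the template, GCGCGCGTAGGTTATCGG occurs at positions 10–27; this primer anneals to the bottom strand there with its 3' end pointing downstream.
The reverse primer's reverse complement is CGTGCGTAGAT, which matches the template at positions 58–68.
Amplicon spans positions 10–68: 59 bp.

59 bp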